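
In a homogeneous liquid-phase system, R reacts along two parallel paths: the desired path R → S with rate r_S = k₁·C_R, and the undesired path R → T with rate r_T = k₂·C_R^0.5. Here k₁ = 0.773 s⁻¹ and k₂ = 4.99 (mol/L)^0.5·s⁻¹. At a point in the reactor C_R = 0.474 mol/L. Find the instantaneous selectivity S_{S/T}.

0.107

S_{S/T} = r_S/r_T = (k₁·C_R)/(k₂·C_R^0.5) = (k₁/k₂)·C_R^0.5.
= (0.773×0.4740) / (4.99×0.4740^0.5) = 0.3664/3.435 = 0.107.
Since the desired path is higher order in R, keeping C_R high (PFR or concentrated feed) favours S.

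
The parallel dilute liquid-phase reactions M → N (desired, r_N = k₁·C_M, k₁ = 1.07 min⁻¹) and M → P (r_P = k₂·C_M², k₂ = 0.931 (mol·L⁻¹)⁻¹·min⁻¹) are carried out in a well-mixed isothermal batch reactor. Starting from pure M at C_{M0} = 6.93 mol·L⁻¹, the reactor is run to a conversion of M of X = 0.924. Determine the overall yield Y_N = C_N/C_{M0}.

C_M = C_{M0}(1−X) = 0.5267 mol·L⁻¹.
Along a PFR/batch, dC_N/dC_M = −r_N/(r_N+r_P) = −k₁/(k₁+k₂·C_M).
Integrating from C_{M0} to C_M: C_N = (1.07/0.931)·ln[(1.07+0.931·6.93)/(1.07+0.931·0.527)] = 1.149·ln(7.522/1.560) = 1.808 mol·L⁻¹.
Y_N = C_N/C_{M0} = 1.808/6.93 = 0.261.

0.261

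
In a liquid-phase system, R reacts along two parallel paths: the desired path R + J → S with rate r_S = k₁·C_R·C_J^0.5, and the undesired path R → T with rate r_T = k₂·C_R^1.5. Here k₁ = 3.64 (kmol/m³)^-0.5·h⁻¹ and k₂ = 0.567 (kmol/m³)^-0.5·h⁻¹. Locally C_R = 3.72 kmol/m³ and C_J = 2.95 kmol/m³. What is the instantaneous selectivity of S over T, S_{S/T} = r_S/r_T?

S_{S/T} = r_S/r_T = (k₁·C_R·C_J^0.5)/(k₂·C_R^1.5) = (k₁/k₂)·C_R^-0.5·C_J^0.5.
= (3.64×3.720×2.950^0.5) / (0.567×3.720^1.5) = 23.26/4.068 = 5.72.

5.72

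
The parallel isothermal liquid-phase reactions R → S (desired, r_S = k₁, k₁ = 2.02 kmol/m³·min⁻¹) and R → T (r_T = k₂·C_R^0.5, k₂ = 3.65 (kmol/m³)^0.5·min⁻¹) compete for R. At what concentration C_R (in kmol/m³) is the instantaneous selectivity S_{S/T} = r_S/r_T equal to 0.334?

S_{S/T} = (k₁/k₂)·C_R^-0.5 ⇒ C_R = (S·k₂/k₁)^(-2).
= (0.334×3.65/2.02)^(-2) = (0.6035)^(-2) = 2.75 kmol/m³.

2.75 kmol/m³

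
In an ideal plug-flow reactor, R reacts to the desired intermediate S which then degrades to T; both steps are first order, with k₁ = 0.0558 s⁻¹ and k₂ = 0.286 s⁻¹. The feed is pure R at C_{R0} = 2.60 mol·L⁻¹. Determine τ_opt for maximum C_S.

For first-order series the maximum of C_S occurs at τ_opt = ln(k₂/k₁)/(k₂−k₁).
= ln(0.286/0.0558)/(0.286−0.0558) = ln(5.125)/0.2302 = 1.634/0.2302 = 7.10 s.

7.10 s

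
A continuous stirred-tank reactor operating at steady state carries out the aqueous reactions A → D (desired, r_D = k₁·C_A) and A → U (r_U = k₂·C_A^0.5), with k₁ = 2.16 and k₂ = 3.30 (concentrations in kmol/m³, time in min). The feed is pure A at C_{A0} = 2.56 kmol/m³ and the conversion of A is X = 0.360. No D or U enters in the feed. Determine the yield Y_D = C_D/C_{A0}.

0.164

Exit C_A = C_{A0}(1−X) = 2.56×0.640 = 1.638 kmol/m³.
In a CSTR the entire volume is at exit conditions, so r_D = 2.16×1.638 = 3.539 and r_U = 3.30×1.638^0.5 = 4.224.
Fraction of consumed A going to D: r_D/(r_D+r_U) = 0.4559.
C_D = 0.4559·C_{A0}·X = 0.4559×2.56×0.360 = 0.420 kmol/m³; Y_D = C_D/C_{A0} = 0.164.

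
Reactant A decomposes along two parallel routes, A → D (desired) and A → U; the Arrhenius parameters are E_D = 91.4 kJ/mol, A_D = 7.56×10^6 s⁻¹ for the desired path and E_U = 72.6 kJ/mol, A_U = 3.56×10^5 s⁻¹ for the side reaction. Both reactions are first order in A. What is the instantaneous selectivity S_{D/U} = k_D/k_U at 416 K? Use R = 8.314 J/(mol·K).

0.0926

With equal orders, S_{D/U} = k_D/k_U = (A_D/A_U)·exp[(E_U−E_D)/(RT)].
(E_U−E_D)/(RT) = (72.6−91.4)×10³/(8.314×416) = -18800/3459 = -5.436.
k_D/k_U = (7.56×10^6/3.56×10^5)·exp(-5.436) = 21.24 × 0.004358 = 0.0926.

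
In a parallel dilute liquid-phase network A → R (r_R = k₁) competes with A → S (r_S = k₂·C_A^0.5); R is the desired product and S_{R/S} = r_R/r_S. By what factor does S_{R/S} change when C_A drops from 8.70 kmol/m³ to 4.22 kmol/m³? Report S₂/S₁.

1.44

S_{R/S} = (k₁/k₂)·C_A^-0.5, so S₂/S₁ = (C_{A,2}/C_{A,1})^-0.5.
= (4.22/8.70)^(-0.5) = (0.4851)^(-0.5) = 1.44.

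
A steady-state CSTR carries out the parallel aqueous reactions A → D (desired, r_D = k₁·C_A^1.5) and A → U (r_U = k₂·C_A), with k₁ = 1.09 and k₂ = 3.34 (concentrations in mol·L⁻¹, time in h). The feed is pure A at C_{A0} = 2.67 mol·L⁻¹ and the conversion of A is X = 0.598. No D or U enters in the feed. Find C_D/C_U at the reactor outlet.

0.338

Exit C_A = C_{A0}(1−X) = 2.67×0.402 = 1.073 mol·L⁻¹.
Rates in a CSTR are evaluated at the outlet concentration: r_D = 1.09×1.073^1.5 = 1.212, r_U = 3.34×1.073 = 3.585.
Overall selectivity = C_D/C_U = r_Dτ/(r_Uτ) = r_D/r_U = 0.338.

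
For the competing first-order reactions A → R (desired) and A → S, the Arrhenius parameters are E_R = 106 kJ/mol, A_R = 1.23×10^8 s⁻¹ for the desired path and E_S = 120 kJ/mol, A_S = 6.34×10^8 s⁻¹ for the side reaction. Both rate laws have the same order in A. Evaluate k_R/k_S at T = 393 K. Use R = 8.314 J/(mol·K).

14.1

With equal orders, S_{R/S} = k_R/k_S = (A_R/A_S)·exp[(E_S−E_R)/(RT)].
(E_S−E_R)/(RT) = (120−106)×10³/(8.314×393) = 14000/3267 = 4.285.
k_R/k_S = (1.23×10^8/6.34×10^8)·exp(4.285) = 0.1940 × 72.58 = 14.1.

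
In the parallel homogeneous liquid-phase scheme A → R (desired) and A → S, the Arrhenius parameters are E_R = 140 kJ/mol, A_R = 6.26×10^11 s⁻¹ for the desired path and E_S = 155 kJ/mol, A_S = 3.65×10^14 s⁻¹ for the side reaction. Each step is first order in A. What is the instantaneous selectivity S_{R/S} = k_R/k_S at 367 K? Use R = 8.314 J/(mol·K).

0.234

With equal orders, S_{R/S} = k_R/k_S = (A_R/A_S)·exp[(E_S−E_R)/(RT)].
(E_S−E_R)/(RT) = (155−140)×10³/(8.314×367) = 15000/3051 = 4.916.
k_R/k_S = (6.26×10^11/3.65×10^14)·exp(4.916) = 0.001715 × 136.5 = 0.234.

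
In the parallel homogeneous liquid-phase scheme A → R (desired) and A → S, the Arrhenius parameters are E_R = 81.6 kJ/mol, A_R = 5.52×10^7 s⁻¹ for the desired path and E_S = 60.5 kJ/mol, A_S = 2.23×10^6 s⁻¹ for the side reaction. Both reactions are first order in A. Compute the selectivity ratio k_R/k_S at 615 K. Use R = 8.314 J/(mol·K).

With equal orders, S_{R/S} = k_R/k_S = (A_R/A_S)·exp[(E_S−E_R)/(RT)].
(E_S−E_R)/(RT) = (60.5−81.6)×10³/(8.314×615) = -21100/5113 = -4.127.
k_R/k_S = (5.52×10^7/2.23×10^6)·exp(-4.127) = 24.75 × 0.01614 = 0.399.

0.399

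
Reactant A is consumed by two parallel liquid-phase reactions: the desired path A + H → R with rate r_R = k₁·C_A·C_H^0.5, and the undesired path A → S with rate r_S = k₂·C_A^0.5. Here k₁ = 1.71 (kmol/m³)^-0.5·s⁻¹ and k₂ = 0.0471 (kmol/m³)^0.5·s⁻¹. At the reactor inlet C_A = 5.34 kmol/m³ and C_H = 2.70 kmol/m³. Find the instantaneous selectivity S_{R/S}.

S_{R/S} = r_R/r_S = (k₁·C_A·C_H^0.5)/(k₂·C_A^0.5) = (k₁/k₂)·C_A^0.5·C_H^0.5.
= (1.71×5.340×2.700^0.5) / (0.0471×5.340^0.5) = 15.00/0.1088 = 138.
Since the desired path is higher order in A, keeping C_A high (PFR or concentrated feed) favours R.

138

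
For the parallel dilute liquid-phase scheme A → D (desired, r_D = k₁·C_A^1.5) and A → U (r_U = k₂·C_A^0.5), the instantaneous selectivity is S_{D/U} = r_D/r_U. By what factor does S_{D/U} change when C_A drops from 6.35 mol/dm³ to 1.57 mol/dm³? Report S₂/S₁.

S_{D/U} = (k₁/k₂)·C_A, so S₂/S₁ = (C_{A,2}/C_{A,1}).
= 1.57/6.35 = 0.247.

0.247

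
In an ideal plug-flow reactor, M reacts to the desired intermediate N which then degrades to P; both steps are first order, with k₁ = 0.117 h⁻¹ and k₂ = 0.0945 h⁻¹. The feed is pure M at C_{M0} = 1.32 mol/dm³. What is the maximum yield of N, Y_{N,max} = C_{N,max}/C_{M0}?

0.408

At the optimum, C_{N,max}/C_{M0} = (k₁/k₂)^[k₂/(k₂−k₁)].
= (0.117/0.0945)^(0.0945/(0.0945−0.117)) = (1.238)^(-4.200) = 0.4078.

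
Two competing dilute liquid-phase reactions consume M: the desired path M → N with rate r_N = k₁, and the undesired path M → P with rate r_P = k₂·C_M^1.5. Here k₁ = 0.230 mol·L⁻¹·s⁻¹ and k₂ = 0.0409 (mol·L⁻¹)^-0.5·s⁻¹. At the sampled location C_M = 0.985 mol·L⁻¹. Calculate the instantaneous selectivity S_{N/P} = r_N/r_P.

S_{N/P} = r_N/r_P = (k₁)/(k₂·C_M^1.5) = (k₁/k₂)·C_M^-1.5.
= (0.230) / (0.0409×0.9850^1.5) = 0.2300/0.03998 = 5.75.
The undesired path is higher order in M, so low C_M (CSTR or dilute feed) favours N.

5.75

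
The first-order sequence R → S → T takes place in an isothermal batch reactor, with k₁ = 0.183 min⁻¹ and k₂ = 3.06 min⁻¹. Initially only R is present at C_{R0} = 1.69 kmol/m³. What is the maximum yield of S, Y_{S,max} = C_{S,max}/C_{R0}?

At the optimum, C_{S,max}/C_{R0} = (k₁/k₂)^[k₂/(k₂−k₁)].
= (0.183/3.06)^(3.06/(3.06−0.183)) = (0.05980)^(1.064) = 0.04999.

0.0500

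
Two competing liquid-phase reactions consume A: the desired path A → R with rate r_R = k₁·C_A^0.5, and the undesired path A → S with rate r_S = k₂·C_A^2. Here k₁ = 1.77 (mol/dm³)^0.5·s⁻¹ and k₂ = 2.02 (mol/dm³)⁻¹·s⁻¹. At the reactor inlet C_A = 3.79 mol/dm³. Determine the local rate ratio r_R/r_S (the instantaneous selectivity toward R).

S_{R/S} = r_R/r_S = (k₁·C_A^0.5)/(k₂·C_A^2) = (k₁/k₂)·C_A^-1.5.
= (1.77×3.790^0.5) / (2.02×3.790^2) = 3.446/29.02 = 0.119.
The undesired path is higher order in A, so low C_A (CSTR or dilute feed) favours R.

0.119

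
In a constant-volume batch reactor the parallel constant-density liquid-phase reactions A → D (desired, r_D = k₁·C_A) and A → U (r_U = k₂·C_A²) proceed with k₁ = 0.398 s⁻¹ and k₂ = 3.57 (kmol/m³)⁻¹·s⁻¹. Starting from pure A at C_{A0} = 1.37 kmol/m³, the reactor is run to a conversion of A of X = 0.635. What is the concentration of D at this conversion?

0.0986 kmol/m³

C_A = C_{A0}(1−X) = 0.5000 kmol/m³.
Along a PFR/batch, dC_D/dC_A = −r_D/(r_D+r_U) = −k₁/(k₁+k₂·C_A).
Integrating from C_{A0} to C_A: C_D = (0.398/3.57)·ln[(0.398+3.57·1.37)/(0.398+3.57·0.500)] = 0.1115·ln(5.289/2.183) = 0.09864 kmol/m³.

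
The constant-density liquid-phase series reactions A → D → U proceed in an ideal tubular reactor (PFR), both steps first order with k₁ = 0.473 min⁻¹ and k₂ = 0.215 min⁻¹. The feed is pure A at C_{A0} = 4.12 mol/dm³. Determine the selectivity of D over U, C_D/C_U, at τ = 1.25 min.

6.43

Solving the coupled first-order balances gives C_D(τ) = [k₁/(k₂−k₁)]·C_{A0}·(e^(−k₁τ) − e^(−k₂τ)).
e^(−k₁τ) = e^(−0.473×1.25) = e^(−0.5912) = 0.5536; e^(−k₂τ) = e^(−0.2687) = 0.7643.
C_D = 0.473×4.12/(0.215−0.473) × (0.5536−0.7643) = (-7.553)×(-0.2107) = 1.591 mol/dm³.
C_A = C_{A0}e^(−k₁τ) = 2.281 mol/dm³, so C_U = C_{A0}−C_A−C_D = 0.2475 mol/dm³; C_D/C_U = 6.43.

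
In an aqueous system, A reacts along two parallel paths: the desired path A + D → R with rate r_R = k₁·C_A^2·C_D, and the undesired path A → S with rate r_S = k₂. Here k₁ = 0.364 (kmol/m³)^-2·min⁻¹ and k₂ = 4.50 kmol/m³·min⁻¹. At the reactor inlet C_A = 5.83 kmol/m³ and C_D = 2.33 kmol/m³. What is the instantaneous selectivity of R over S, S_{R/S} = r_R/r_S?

S_{R/S} = r_R/r_S = (k₁·C_A^2·C_D)/(k₂) = (k₁/k₂)·C_A^2·C_D.
= (0.364×5.830^2×2.330) / (4.50) = 28.83/4.500 = 6.41.
Since the desired path is higher order in A, keeping C_A high (PFR or concentrated feed) favours R.

6.41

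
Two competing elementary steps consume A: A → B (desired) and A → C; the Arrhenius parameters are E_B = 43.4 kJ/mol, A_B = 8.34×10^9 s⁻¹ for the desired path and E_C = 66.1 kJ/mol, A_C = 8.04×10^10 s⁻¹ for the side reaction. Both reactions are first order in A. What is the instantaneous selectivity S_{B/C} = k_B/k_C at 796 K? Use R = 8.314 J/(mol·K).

3.20

k_B/k_C = (A_B/A_C)·exp[−(E_B−E_C)/(RT)] = (A_B/A_C)·exp[(E_C−E_B)/(RT)].
(E_C−E_B)/(RT) = (66.1−43.4)×10³/(8.314×796) = 22700/6618 = 3.430.
k_B/k_C = (8.34×10^9/8.04×10^10)·exp(3.430) = 0.1037 × 30.88 = 3.20.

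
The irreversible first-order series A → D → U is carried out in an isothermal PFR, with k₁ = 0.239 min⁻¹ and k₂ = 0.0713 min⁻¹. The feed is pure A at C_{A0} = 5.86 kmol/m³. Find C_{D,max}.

Evaluating C_D at τ_opt = ln(k₂/k₁)/(k₂−k₁) gives C_{D,max}/C_{A0} = (k₁/k₂)^[k₂/(k₂−k₁)].
= (0.239/0.0713)^(0.0713/(0.0713−0.239)) = (3.352)^(-0.4252) = 0.5979.
C_{D,max} = 0.5979×5.86 = 3.50 kmol/m³.

3.50 kmol/m³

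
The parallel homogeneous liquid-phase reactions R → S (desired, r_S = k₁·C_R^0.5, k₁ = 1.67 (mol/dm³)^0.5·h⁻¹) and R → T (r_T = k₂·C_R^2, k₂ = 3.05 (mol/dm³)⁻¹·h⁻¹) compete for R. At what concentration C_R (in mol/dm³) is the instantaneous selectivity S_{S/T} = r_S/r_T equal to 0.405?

S_{S/T} = (k₁/k₂)·C_R^-1.5 ⇒ C_R = (S·k₂/k₁)^(1/(-1.5)).
= (0.405×3.05/1.67)^(-0.6667) = (0.7397)^(-0.6667) = 1.22 mol/dm³.

1.22 mol/dm³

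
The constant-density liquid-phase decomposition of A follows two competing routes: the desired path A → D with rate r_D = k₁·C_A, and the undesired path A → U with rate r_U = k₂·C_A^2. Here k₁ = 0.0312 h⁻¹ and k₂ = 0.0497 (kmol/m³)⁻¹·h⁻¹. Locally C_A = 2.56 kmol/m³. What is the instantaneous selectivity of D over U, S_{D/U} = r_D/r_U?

S_{D/U} = r_D/r_U = (k₁·C_A)/(k₂·C_A^2) = (k₁/k₂)·C_A⁻¹.
= (0.0312×2.560) / (0.0497×2.560^2) = 0.07987/0.3257 = 0.245.

0.245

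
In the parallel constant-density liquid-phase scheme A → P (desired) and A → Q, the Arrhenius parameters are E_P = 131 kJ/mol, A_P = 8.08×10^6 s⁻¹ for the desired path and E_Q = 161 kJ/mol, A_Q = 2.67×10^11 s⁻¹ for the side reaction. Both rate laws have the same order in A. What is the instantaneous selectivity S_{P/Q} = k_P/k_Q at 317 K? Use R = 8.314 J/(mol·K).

2.66

k_P/k_Q = (A_P/A_Q)·exp[−(E_P−E_Q)/(RT)] = (A_P/A_Q)·exp[(E_Q−E_P)/(RT)].
(E_Q−E_P)/(RT) = (161−131)×10³/(8.314×317) = 30000/2636 = 11.38.
k_P/k_Q = (8.08×10^6/2.67×10^11)·exp(11.38) = 3.026×10^-5 × 87805 = 2.66.
Since E_P < E_Q, lowering the temperature improves selectivity toward P.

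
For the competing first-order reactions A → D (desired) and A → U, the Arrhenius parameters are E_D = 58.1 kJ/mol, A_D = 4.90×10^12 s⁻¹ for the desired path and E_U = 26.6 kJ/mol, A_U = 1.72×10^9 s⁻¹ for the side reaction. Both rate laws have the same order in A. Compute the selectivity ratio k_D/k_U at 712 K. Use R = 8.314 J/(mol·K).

13.9

With equal orders, S_{D/U} = k_D/k_U = (A_D/A_U)·exp[(E_U−E_D)/(RT)].
(E_U−E_D)/(RT) = (26.6−58.1)×10³/(8.314×712) = -31500/5920 = -5.321.
k_D/k_U = (4.90×10^12/1.72×10^9)·exp(-5.321) = 2849 × 0.004886 = 13.9.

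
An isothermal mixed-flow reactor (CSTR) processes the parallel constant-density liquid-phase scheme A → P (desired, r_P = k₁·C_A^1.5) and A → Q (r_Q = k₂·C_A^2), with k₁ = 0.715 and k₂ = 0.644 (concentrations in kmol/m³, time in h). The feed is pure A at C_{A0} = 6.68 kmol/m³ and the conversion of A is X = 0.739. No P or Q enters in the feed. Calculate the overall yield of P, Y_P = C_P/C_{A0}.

Exit C_A = C_{A0}(1−X) = 6.68×0.261 = 1.743 kmol/m³.
A CSTR operates uniformly at the exit composition, giving r_P = 1.646 and r_Q = 1.958 (each k·C_A^n at C_A = 1.743).
Fraction of consumed A going to P: r_P/(r_P+r_Q) = 0.4568.
C_P = 0.4568·C_{A0}·X = 0.4568×6.68×0.739 = 2.25 kmol/m³; Y_P = C_P/C_{A0} = 0.338.

0.338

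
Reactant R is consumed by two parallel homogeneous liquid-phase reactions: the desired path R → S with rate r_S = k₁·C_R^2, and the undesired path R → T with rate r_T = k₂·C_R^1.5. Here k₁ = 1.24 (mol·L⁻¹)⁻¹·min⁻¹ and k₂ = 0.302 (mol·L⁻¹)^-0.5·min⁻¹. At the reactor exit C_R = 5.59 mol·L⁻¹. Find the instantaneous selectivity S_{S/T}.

9.71

S_{S/T} = r_S/r_T = (k₁·C_R^2)/(k₂·C_R^1.5) = (k₁/k₂)·C_R^0.5.
= (1.24×5.590^2) / (0.302×5.590^1.5) = 38.75/3.991 = 9.71.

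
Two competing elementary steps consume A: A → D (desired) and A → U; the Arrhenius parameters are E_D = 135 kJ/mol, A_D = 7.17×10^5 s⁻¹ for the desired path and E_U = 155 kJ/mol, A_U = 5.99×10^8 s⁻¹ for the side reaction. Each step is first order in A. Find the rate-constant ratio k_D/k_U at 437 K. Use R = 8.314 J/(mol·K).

k_D/k_U = (A_D/A_U)·exp[−(E_D−E_U)/(RT)] = (A_D/A_U)·exp[(E_U−E_D)/(RT)].
(E_U−E_D)/(RT) = (155−135)×10³/(8.314×437) = 20000/3633 = 5.505.
k_D/k_U = (7.17×10^5/5.99×10^8)·exp(5.505) = 0.001197 × 245.9 = 0.294.
Since E_D < E_U, lowering the temperature improves selectivity toward D.

0.294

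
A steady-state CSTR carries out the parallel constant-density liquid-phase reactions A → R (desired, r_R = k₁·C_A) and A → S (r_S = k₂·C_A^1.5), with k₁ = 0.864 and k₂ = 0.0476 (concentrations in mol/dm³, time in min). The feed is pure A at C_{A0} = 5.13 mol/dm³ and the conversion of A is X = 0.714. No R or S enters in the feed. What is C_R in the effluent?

Exit C_A = C_{A0}(1−X) = 5.13×0.286 = 1.467 mol/dm³.
In a CSTR the entire volume is at exit conditions, so r_R = 0.864×1.467 = 1.268 and r_S = 0.0476×1.467^1.5 = 0.08459.
Fraction of consumed A going to R: r_R/(r_R+r_S) = 0.9374.
C_R = 0.9374·C_{A0}·X = 0.9374×5.13×0.714 = 3.43 mol/dm³.

3.43 mol/dm³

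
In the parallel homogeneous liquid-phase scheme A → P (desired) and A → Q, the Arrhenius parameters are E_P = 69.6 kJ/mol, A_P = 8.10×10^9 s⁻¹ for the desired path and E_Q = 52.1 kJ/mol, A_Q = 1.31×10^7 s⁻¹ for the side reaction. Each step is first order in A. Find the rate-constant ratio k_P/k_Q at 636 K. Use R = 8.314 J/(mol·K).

22.6

k_P/k_Q = (A_P/A_Q)·exp[−(E_P−E_Q)/(RT)] = (A_P/A_Q)·exp[(E_Q−E_P)/(RT)].
(E_Q−E_P)/(RT) = (52.1−69.6)×10³/(8.314×636) = -17500/5288 = -3.310.
k_P/k_Q = (8.10×10^9/1.31×10^7)·exp(-3.310) = 618.3 × 0.03653 = 22.6.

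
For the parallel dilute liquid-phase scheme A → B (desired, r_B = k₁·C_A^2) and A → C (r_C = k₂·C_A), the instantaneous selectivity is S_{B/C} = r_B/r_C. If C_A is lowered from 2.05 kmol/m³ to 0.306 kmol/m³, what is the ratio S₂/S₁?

S_{B/C} = (k₁/k₂)·C_A, so S₂/S₁ = (C_{A,2}/C_{A,1}).
= 0.306/2.05 = 0.149.

0.149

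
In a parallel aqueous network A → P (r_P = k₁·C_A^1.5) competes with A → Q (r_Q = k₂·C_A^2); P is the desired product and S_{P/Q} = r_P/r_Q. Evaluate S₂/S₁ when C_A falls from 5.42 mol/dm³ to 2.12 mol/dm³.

S_{P/Q} = (k₁/k₂)·C_A^-0.5, so S₂/S₁ = (C_{A,2}/C_{A,1})^-0.5.
= (2.12/5.42)^(-0.5) = (0.3911)^(-0.5) = 1.60.

1.60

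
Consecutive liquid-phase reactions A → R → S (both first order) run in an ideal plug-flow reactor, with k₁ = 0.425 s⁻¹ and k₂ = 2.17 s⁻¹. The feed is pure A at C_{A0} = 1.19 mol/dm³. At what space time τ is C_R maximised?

Setting dC_R/dτ = 0 gives τ_opt = ln(k₂/k₁)/(k₂−k₁).
= ln(2.17/0.425)/(2.17−0.425) = ln(5.106)/1.745 = 1.630/1.745 = 0.934 s.

0.934 s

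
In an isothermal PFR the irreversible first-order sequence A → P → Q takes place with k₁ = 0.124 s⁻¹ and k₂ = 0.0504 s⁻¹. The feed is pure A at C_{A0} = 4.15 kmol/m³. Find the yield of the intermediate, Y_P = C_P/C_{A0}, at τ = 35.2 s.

Solving the coupled first-order balances gives C_P(τ) = [k₁/(k₂−k₁)]·C_{A0}·(e^(−k₁τ) − e^(−k₂τ)).
e^(−k₁τ) = e^(−0.124×35.2) = e^(−4.365) = 0.01272; e^(−k₂τ) = e^(−1.774) = 0.1696.
C_P = 0.124×4.15/(0.0504−0.124) × (0.01272−0.1696) = (-6.992)×(-0.1569) = 1.097 kmol/m³.
Y_P = C_P/C_{A0} = 1.097/4.15 = 0.264.

0.264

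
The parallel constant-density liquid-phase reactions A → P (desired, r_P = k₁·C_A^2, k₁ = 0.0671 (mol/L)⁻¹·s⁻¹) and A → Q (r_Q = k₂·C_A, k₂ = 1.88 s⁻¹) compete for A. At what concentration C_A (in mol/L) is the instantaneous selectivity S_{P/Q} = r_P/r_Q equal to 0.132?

3.70 mol/L

S_{P/Q} = (k₁/k₂)·C_A ⇒ C_A = S·k₂/k₁.
= 0.132×1.88/0.0671 = 3.70 mol/L.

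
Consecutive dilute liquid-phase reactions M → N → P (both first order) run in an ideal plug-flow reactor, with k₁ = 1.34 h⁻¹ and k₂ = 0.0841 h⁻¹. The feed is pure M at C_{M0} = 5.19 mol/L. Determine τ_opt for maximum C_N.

The intermediate peaks when r₁ = r₂, i.e. k₁e^(−k₁τ) = k₂e^(−k₂τ), giving τ_opt = ln(k₂/k₁)/(k₂−k₁).
= ln(0.0841/1.34)/(0.0841−1.34) = ln(0.06276)/-1.256 = -2.768/-1.256 = 2.20 h.

2.20 h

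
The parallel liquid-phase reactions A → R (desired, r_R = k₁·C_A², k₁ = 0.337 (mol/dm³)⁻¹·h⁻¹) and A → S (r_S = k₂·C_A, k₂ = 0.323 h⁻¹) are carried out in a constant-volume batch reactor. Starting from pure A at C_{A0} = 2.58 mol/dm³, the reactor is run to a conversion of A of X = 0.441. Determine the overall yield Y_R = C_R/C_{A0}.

0.297

C_A = C_{A0}(1−X) = 1.442 mol/dm³.
Along a PFR/batch, dC_S/dC_A = −r_S/(r_R+r_S) = −k₂/(k₂+k₁·C_A).
Integrating from C_{A0} to C_A: C_S = (0.323/0.337)·ln[(0.323+0.337·2.58)/(0.323+0.337·1.44)] = 0.9585·ln(1.192/0.8090) = 0.3718 mol/dm³.
Then C_R = (C_{A0}−C_A) − C_S = 1.138 − 0.3718 = 0.7660 mol/dm³.
Y_R = C_R/C_{A0} = 0.7660/2.58 = 0.297.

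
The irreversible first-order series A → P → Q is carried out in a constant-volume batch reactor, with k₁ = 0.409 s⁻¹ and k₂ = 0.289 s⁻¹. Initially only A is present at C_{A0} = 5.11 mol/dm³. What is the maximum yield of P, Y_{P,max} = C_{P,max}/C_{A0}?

0.433

At the optimum, C_{P,max}/C_{A0} = (k₁/k₂)^[k₂/(k₂−k₁)].
= (0.409/0.289)^(0.289/(0.289−0.409)) = (1.415)^(-2.408) = 0.4333.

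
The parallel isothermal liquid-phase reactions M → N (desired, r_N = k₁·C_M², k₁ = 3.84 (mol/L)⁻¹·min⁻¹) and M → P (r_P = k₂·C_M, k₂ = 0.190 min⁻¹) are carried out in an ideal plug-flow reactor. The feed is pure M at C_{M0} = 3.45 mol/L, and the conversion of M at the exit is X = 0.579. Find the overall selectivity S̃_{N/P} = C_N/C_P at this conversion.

46.7

C_M = C_{M0}(1−X) = 1.452 mol/L.
Along a PFR/batch, dC_P/dC_M = −r_P/(r_N+r_P) = −k₂/(k₂+k₁·C_M).
Integrating from C_{M0} to C_M: C_P = (0.190/3.84)·ln[(0.190+3.84·3.45)/(0.190+3.84·1.45)] = 0.04948·ln(13.44/5.767) = 0.04185 mol/L.
Then C_N = (C_{M0}−C_M) − C_P = 1.998 − 0.04185 = 1.956 mol/L.
S̃_{N/P} = C_N/C_P = 1.956/0.04185 = 46.7.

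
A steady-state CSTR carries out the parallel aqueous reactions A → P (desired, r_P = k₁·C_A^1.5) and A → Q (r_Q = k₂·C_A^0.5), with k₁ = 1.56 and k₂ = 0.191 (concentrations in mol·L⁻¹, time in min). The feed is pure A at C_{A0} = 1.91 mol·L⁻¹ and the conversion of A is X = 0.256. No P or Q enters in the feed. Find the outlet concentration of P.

0.450 mol·L⁻¹

Exit C_A = C_{A0}(1−X) = 1.91×0.744 = 1.421 mol·L⁻¹.
Rates in a CSTR are evaluated at the outlet concentration: r_P = 1.56×1.421^1.5 = 2.643, r_Q = 0.191×1.421^0.5 = 0.2277.
Fraction of consumed A going to P: r_P/(r_P+r_Q) = 0.9207.
C_P = 0.9207·C_{A0}·X = 0.9207×1.91×0.256 = 0.450 mol·L⁻¹.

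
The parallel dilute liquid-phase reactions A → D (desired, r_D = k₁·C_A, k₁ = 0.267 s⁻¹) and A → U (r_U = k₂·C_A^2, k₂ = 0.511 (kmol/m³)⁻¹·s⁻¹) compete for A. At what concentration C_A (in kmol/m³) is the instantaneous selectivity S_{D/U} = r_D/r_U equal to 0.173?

S_{D/U} = (k₁/k₂)·C_A⁻¹ ⇒ C_A = (S·k₂/k₁)^(-1).
= (0.173×0.511/0.267)^(-1) = (0.3311)^(-1) = 3.02 kmol/m³.

3.02 kmol/m³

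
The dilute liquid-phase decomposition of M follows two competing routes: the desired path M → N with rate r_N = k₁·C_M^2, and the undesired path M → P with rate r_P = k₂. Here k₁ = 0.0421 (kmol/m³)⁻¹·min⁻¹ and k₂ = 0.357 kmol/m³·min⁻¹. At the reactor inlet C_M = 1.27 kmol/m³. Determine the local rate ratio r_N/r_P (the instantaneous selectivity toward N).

0.190

S_{N/P} = r_N/r_P = (k₁·C_M^2)/(k₂) = (k₁/k₂)·C_M^2.
= (0.0421×1.270^2) / (0.357) = 0.06790/0.3570 = 0.190.
Since the desired path is higher order in M, keeping C_M high (PFR or concentrated feed) favours N.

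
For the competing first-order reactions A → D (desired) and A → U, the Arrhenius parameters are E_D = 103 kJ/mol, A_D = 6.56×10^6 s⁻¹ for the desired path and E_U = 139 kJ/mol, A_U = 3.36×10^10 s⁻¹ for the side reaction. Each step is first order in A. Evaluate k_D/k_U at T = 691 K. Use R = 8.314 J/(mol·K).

0.103

Since both paths have the same order in A, the concentration cancels and S_{D/U} = k_D/k_U = (A_D/A_U)·exp[(E_U−E_D)/(RT)].
(E_U−E_D)/(RT) = (139−103)×10³/(8.314×691) = 36000/5745 = 6.266.
k_D/k_U = (6.56×10^6/3.36×10^10)·exp(6.266) = 1.952×10^-4 × 526.6 = 0.103.
Since E_D < E_U, lowering the temperature improves selectivity toward D.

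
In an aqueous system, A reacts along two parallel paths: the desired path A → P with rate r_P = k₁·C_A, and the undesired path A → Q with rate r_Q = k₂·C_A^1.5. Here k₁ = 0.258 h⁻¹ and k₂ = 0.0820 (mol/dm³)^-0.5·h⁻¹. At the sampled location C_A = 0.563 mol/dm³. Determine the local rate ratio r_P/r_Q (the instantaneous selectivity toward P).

S_{P/Q} = r_P/r_Q = (k₁·C_A)/(k₂·C_A^1.5) = (k₁/k₂)·C_A^-0.5.
= (0.258×0.5630) / (0.0820×0.5630^1.5) = 0.1453/0.03464 = 4.19.

4.19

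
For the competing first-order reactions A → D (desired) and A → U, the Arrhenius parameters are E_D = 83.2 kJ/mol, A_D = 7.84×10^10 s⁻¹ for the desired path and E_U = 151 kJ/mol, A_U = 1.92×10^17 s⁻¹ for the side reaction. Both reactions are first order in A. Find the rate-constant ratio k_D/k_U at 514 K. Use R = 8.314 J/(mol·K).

3.17

Since both paths have the same order in A, the concentration cancels and S_{D/U} = k_D/k_U = (A_D/A_U)·exp[(E_U−E_D)/(RT)].
(E_U−E_D)/(RT) = (151−83.2)×10³/(8.314×514) = 67800/4273 = 15.87.
k_D/k_U = (7.84×10^10/1.92×10^17)·exp(15.87) = 4.083×10^-7 × 7.769×10^6 = 3.17.
Since E_D < E_U, lowering the temperature improves selectivity toward D.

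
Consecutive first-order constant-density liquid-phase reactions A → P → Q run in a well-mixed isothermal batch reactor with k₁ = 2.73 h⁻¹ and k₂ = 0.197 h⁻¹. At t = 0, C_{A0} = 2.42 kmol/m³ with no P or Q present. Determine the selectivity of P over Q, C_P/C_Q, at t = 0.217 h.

42.2

Solving the coupled first-order balances gives C_P(t) = [k₁/(k₂−k₁)]·C_{A0}·(e^(−k₁t) − e^(−k₂t)).
e^(−k₁t) = e^(−2.73×0.217) = e^(−0.5924) = 0.5530; e^(−k₂t) = e^(−0.04275) = 0.9582.
C_P = 2.73×2.42/(0.197−2.73) × (0.5530−0.9582) = (-2.608)×(-0.4052) = 1.057 kmol/m³.
C_A = C_{A0}e^(−k₁t) = 1.338 kmol/m³, so C_Q = C_{A0}−C_A−C_P = 0.02502 kmol/m³; C_P/C_Q = 42.2.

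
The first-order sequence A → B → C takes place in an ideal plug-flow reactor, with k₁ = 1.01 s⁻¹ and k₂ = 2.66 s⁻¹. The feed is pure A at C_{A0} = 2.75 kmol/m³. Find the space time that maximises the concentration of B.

0.587 s

The intermediate peaks when r₁ = r₂, i.e. k₁e^(−k₁τ) = k₂e^(−k₂τ), giving τ_opt = ln(k₂/k₁)/(k₂−k₁).
= ln(2.66/1.01)/(2.66−1.01) = ln(2.634)/1.650 = 0.9684/1.650 = 0.587 s.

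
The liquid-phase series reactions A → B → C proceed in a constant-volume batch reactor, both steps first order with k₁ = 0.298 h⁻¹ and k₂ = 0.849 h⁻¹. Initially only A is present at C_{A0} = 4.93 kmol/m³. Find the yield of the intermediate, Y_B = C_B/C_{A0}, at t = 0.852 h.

Solving the coupled first-order balances gives C_B(t) = [k₁/(k₂−k₁)]·C_{A0}·(e^(−k₁t) − e^(−k₂t)).
e^(−k₁t) = e^(−0.298×0.852) = e^(−0.2539) = 0.7758; e^(−k₂t) = e^(−0.7233) = 0.4851.
C_B = 0.298×4.93/(0.849−0.298) × (0.7758−0.4851) = 2.666×0.2906 = 0.7750 kmol/m³.
Y_B = C_B/C_{A0} = 0.7750/4.93 = 0.157.

0.157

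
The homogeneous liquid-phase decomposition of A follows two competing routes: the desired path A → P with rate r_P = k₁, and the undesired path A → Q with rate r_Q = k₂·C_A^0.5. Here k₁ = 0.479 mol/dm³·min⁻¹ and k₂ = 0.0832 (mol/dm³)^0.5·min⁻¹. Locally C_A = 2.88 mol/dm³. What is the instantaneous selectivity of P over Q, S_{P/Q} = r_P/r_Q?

S_{P/Q} = r_P/r_Q = (k₁)/(k₂·C_A^0.5) = (k₁/k₂)·C_A^-0.5.
= (0.479) / (0.0832×2.880^0.5) = 0.4790/0.1412 = 3.39.
The undesired path is higher order in A, so low C_A (CSTR or dilute feed) favours P.

3.39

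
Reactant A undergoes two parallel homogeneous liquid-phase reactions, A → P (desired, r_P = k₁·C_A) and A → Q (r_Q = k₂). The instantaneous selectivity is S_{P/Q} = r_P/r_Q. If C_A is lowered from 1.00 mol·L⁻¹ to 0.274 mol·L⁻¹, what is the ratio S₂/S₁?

0.274

S_{P/Q} = (k₁/k₂)·C_A, so S₂/S₁ = (C_{A,2}/C_{A,1}).
= 0.274/1.00 = 0.274.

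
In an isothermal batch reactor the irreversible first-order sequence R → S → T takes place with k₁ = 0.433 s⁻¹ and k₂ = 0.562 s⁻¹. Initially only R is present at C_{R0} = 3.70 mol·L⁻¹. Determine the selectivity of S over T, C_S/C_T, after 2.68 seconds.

0.811

For first-order series with pure R initially, C_S(t) = k₁C_{R0}/(k₂−k₁)·(e^(−k₁t) − e^(−k₂t)).
e^(−k₁t) = e^(−0.433×2.68) = e^(−1.160) = 0.3133; e^(−k₂t) = e^(−1.506) = 0.2218.
C_S = 0.433×3.70/(0.562−0.433) × (0.3133−0.2218) = 12.42×0.09159 = 1.137 mol·L⁻¹.
C_R = C_{R0}e^(−k₁t) = 1.159 mol·L⁻¹, so C_T = C_{R0}−C_R−C_S = 1.403 mol·L⁻¹; C_S/C_T = 0.811.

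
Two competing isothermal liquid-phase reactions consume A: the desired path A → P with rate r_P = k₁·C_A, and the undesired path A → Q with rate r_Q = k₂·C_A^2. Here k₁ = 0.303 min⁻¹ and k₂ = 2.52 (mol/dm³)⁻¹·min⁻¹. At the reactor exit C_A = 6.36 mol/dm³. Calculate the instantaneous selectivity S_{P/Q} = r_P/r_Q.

S_{P/Q} = r_P/r_Q = (k₁·C_A)/(k₂·C_A^2) = (k₁/k₂)·C_A⁻¹.
= (0.303×6.360) / (2.52×6.360^2) = 1.927/101.9 = 0.0189.

0.0189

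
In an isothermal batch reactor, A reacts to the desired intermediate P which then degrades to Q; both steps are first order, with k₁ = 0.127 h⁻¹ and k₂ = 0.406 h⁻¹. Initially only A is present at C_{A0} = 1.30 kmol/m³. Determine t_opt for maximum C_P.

Setting dC_P/dt = 0 gives t_opt = ln(k₂/k₁)/(k₂−k₁).
= ln(0.406/0.127)/(0.406−0.127) = ln(3.197)/0.2790 = 1.162/0.2790 = 4.17 h.

4.17 h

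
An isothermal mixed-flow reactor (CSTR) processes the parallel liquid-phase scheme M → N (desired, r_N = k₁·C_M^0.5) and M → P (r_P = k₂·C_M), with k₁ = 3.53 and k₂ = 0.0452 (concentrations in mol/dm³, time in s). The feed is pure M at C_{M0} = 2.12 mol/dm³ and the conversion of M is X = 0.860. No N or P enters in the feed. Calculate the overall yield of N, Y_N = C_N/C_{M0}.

Exit C_M = C_{M0}(1−X) = 2.12×0.140 = 0.2968 mol/dm³.
In a CSTR the entire volume is at exit conditions, so r_N = 3.53×0.2968^0.5 = 1.923 and r_P = 0.0452×0.2968 = 0.01342.
Fraction of consumed M going to N: r_N/(r_N+r_P) = 0.9931.
C_N = 0.9931·C_{M0}·X = 0.9931×2.12×0.860 = 1.81 mol/dm³; Y_N = C_N/C_{M0} = 0.854.

0.854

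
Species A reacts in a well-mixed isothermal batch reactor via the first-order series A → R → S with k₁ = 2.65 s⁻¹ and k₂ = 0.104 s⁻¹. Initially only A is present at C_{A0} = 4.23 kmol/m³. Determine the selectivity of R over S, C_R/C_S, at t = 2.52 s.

4.01

Solving the coupled first-order balances gives C_R(t) = [k₁/(k₂−k₁)]·C_{A0}·(e^(−k₁t) − e^(−k₂t)).
e^(−k₁t) = e^(−2.65×2.52) = e^(−6.678) = 0.001258; e^(−k₂t) = e^(−0.2621) = 0.7694.
C_R = 2.65×4.23/(0.104−2.65) × (0.001258−0.7694) = (-4.403)×(-0.7682) = 3.382 kmol/m³.
C_A = C_{A0}e^(−k₁t) = 0.005323 kmol/m³, so C_S = C_{A0}−C_A−C_R = 0.8425 kmol/m³; C_R/C_S = 4.01.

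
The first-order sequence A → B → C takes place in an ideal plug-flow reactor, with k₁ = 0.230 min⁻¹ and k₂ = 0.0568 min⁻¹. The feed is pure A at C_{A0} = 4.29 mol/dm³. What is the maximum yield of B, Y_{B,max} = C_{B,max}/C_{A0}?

At the optimum, C_{B,max}/C_{A0} = (k₁/k₂)^[k₂/(k₂−k₁)].
= (0.230/0.0568)^(0.0568/(0.0568−0.230)) = (4.049)^(-0.3279) = 0.6321.

0.632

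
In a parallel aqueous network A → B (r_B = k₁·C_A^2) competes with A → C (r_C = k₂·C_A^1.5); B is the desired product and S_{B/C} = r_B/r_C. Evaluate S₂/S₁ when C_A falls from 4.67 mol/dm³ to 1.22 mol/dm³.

S_{B/C} = (k₁/k₂)·C_A^0.5, so S₂/S₁ = (C_{A,2}/C_{A,1})^0.5.
= (1.22/4.67)^0.5 = (0.2612)^0.5 = 0.511.
Selectivity toward B falls as C_A falls — high-concentration operation is favoured.

0.511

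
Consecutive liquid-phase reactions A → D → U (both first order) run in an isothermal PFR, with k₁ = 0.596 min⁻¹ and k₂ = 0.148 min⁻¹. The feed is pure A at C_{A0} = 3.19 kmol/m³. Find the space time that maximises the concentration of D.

The intermediate peaks when r₁ = r₂, i.e. k₁e^(−k₁τ) = k₂e^(−k₂τ), giving τ_opt = ln(k₂/k₁)/(k₂−k₁).
= ln(0.148/0.596)/(0.148−0.596) = ln(0.2483)/-0.4480 = -1.393/-0.4480 = 3.11 min.

3.11 min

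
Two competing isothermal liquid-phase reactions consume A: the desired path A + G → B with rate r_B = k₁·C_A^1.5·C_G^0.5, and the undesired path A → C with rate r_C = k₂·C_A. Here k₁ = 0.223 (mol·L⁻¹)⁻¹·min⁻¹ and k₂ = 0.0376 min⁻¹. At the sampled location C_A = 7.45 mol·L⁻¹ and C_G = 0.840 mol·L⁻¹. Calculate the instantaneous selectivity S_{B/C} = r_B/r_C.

S_{B/C} = r_B/r_C = (k₁·C_A^1.5·C_G^0.5)/(k₂·C_A) = (k₁/k₂)·C_A^0.5·C_G^0.5.
= (0.223×7.450^1.5×0.8400^0.5) / (0.0376×7.450) = 4.156/0.2801 = 14.8.
Since the desired path is higher order in A, keeping C_A high (PFR or concentrated feed) favours B.

14.8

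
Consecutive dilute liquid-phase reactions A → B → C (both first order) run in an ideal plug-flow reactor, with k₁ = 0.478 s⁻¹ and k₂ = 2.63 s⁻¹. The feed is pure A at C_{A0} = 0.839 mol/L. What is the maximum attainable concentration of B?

Evaluating C_B at τ_opt = ln(k₂/k₁)/(k₂−k₁) gives C_{B,max}/C_{A0} = (k₁/k₂)^[k₂/(k₂−k₁)].
= (0.478/2.63)^(2.63/(2.63−0.478)) = (0.1817)^(1.222) = 0.1244.
C_{B,max} = 0.1244×0.839 = 0.104 mol/L.

0.104 mol/L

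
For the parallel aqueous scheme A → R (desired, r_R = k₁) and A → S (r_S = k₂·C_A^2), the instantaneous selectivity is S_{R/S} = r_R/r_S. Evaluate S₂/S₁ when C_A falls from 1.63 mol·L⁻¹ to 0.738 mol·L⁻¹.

S_{R/S} = (k₁/k₂)·C_A^-2, so S₂/S₁ = (C_{A,2}/C_{A,1})^-2.
= (0.738/1.63)^(-2) = (0.4528)^(-2) = 4.88.
Selectivity toward R rises as C_A falls — low-concentration operation is favoured.

4.88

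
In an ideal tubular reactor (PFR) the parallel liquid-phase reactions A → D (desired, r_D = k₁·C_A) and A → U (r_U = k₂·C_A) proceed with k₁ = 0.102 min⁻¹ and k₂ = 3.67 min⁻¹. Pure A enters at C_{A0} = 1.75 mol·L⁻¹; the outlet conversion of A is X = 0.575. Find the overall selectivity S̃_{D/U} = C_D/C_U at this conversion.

0.0278

C_A = C_{A0}(1−X) = 0.7438 mol·L⁻¹.
Both paths are first order in A, so the instantaneous fraction to D is constant: dC_D/d(−C_A) = k₁/(k₁+k₂) = 0.02704.
C_D = 0.02704·(C_{A0}−C_A) = 0.02704×1.006 = 0.0272 mol·L⁻¹.
C_U = (C_{A0}−C_A)−C_D = 0.9790 mol·L⁻¹; S̃_{D/U} = 0.02721/0.9790 = 0.0278.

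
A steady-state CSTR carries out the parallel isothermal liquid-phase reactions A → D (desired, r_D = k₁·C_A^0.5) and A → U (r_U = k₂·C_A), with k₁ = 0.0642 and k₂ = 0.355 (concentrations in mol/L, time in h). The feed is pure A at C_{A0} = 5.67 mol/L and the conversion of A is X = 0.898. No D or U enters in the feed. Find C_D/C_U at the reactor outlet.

0.238

Exit C_A = C_{A0}(1−X) = 5.67×0.102 = 0.5783 mol/L.
A CSTR operates uniformly at the exit composition, giving r_D = 0.04882 and r_U = 0.2053 (each k·C_A^n at C_A = 0.5783).
Overall selectivity = C_D/C_U = r_Dτ/(r_Uτ) = r_D/r_U = 0.238.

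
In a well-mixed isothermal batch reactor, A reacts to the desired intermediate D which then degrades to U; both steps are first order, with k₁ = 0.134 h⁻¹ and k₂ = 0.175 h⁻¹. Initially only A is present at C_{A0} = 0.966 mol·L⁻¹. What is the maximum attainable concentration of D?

For a first-order series the maximum intermediate yield is C_{D,max}/C_{A0} = (k₁/k₂)^[k₂/(k₂−k₁)].
= (0.134/0.175)^(0.175/(0.175−0.134)) = (0.7657)^(4.268) = 0.3200.
C_{D,max} = 0.3200×0.966 = 0.309 mol·L⁻¹.

0.309 mol·L⁻¹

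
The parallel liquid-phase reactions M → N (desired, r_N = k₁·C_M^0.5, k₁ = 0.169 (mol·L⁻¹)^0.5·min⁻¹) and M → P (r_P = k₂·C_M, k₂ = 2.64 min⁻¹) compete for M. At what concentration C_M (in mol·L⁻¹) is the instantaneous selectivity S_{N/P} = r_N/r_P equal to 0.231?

0.0768 mol·L⁻¹

S_{N/P} = (k₁/k₂)·C_M^-0.5 ⇒ C_M = (S·k₂/k₁)^(-2).
= (0.231×2.64/0.169)^(-2) = (3.609)^(-2) = 0.0768 mol·L⁻¹.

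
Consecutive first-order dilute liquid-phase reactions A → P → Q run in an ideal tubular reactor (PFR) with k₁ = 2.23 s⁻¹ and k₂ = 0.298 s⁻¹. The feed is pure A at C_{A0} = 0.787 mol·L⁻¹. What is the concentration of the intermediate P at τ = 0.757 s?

Solving the coupled first-order balances gives C_P(τ) = [k₁/(k₂−k₁)]·C_{A0}·(e^(−k₁τ) − e^(−k₂τ)).
e^(−k₁τ) = e^(−2.23×0.757) = e^(−1.688) = 0.1849; e^(−k₂τ) = e^(−0.2256) = 0.7980.
C_P = 2.23×0.787/(0.298−2.23) × (0.1849−0.7980) = (-0.9084)×(-0.6132) = 0.5570 mol·L⁻¹.

0.557 mol·L⁻¹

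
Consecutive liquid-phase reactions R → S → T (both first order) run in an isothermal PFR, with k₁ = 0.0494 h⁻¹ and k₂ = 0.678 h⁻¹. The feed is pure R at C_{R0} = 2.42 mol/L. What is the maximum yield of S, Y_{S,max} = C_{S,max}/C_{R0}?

0.0593

For a first-order series the maximum intermediate yield is C_{S,max}/C_{R0} = (k₁/k₂)^[k₂/(k₂−k₁)].
= (0.0494/0.678)^(0.678/(0.678−0.0494)) = (0.07286)^(1.079) = 0.05931.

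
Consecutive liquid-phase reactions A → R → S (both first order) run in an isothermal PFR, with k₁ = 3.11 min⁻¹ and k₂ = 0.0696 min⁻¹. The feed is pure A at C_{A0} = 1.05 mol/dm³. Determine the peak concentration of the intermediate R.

0.963 mol/dm³

For a first-order series the maximum intermediate yield is C_{R,max}/C_{A0} = (k₁/k₂)^[k₂/(k₂−k₁)].
= (3.11/0.0696)^(0.0696/(0.0696−3.11)) = (44.68)^(-0.02289) = 0.9167.
C_{R,max} = 0.9167×1.05 = 0.963 mol/dm³.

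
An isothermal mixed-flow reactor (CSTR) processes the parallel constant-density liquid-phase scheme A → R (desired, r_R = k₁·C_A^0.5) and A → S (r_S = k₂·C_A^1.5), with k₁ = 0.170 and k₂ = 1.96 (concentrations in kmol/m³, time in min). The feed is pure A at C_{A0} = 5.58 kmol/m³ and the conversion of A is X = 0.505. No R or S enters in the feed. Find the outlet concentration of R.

Exit C_A = C_{A0}(1−X) = 5.58×0.495 = 2.762 kmol/m³.
In a CSTR the entire volume is at exit conditions, so r_R = 0.170×2.762^0.5 = 0.2825 and r_S = 1.96×2.762^1.5 = 8.997.
Fraction of consumed A going to R: r_R/(r_R+r_S) = 0.03045.
C_R = 0.03045·C_{A0}·X = 0.03045×5.58×0.505 = 0.0858 kmol/m³.

0.0858 kmol/m³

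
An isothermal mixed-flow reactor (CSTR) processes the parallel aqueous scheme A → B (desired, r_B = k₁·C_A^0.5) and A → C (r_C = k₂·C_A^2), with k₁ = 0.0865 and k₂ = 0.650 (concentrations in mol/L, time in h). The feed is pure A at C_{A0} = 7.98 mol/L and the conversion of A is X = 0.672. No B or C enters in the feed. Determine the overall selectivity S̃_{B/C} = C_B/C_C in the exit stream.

Exit C_A = C_{A0}(1−X) = 7.98×0.328 = 2.617 mol/L.
In a CSTR the entire volume is at exit conditions, so r_B = 0.0865×2.617^0.5 = 0.1399 and r_C = 0.650×2.617^2 = 4.453.
Overall selectivity = C_B/C_C = r_Bτ/(r_Cτ) = r_B/r_C = 0.0314.

0.0314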